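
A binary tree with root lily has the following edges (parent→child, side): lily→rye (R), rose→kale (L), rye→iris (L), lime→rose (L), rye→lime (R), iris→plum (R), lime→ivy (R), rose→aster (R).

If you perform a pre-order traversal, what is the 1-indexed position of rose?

Pre-order visits the node, then its left subtree, then its right subtree.
Visit lily.
At lily: no left child.
At lily: go right to rye.
  Visit rye.
  At rye: go left to iris.
    Visit iris.
    At iris: no left child.
    At iris: go right to plum.
      plum is a leaf — visit plum.
  At rye: go right to lime.
    Visit lime.
    At lime: go left to rose.
      Visit rose.
      At rose: go left to kale.
        kale is a leaf — visit kale.
      At rose: go right to aster.
        aster is a leaf — visit aster.
    At lime: go right to ivy.
      ivy is a leaf — visit ivy.
Full pre-order sequence: lily, rye, iris, plum, lime, rose, kale, aster, ivy.

6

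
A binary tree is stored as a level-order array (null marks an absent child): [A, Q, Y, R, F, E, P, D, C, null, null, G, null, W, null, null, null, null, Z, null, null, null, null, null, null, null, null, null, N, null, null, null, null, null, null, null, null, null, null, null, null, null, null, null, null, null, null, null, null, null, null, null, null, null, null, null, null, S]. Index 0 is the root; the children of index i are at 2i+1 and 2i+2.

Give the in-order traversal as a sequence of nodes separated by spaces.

D R C Z Q F A G E Y W S N P

In-order visits the left subtree, then the node, then the right subtree.
At A: go left to Q.
  At Q: go left to R.
    At R: go left to D.
      D is a leaf — visit D.
    Visit R.
    At R: go right to C.
      At C: no left child.
      Visit C.
      At C: go right to Z.
        Z is a leaf — visit Z.
  Visit Q.
  At Q: go right to F.
    F is a leaf — visit F.
Visit A.
At A: go right to Y.
  At Y: go left to E.
    At E: go left to G.
      G is a leaf — visit G.
    Visit E.
    At E: no right child.
  Visit Y.
  At Y: go right to P.
    At P: go left to W.
      At W: no left child.
      Visit W.
      At W: go right to N.
        At N: go left to S.
          S is a leaf — visit S.
        Visit N.
        At N: no right child.
    Visit P.
    At P: no right child.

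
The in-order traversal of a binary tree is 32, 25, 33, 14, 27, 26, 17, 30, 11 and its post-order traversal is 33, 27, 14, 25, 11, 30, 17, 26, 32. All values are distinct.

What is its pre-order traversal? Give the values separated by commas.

The last element of post-order is the root; it splits in-order into left and right subtrees.
Root 32: left subtree has 0 nodes { }, right has 8 {25, 33, 14, 27, 26, 17, 30, 11}.
  Root 26: left subtree has 4 nodes {25, 33, 14, 27}, right has 3 {17, 30, 11}.
    Root 25: left subtree has 0 nodes { }, right has 3 {33, 14, 27}.
      Root 14: left subtree has 1 node {33}, right has 1 {27}.
    Root 17: left subtree has 0 nodes { }, right has 2 {30, 11}.
      Root 30: left subtree has 0 nodes { }, right has 1 {11}.

32, 26, 25, 14, 33, 27, 17, 30, 11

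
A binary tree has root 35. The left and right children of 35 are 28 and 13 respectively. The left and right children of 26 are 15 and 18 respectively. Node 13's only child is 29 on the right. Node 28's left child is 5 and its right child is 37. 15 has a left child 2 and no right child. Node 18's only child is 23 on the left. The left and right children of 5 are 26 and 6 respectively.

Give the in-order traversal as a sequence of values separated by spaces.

2 15 26 23 18 5 6 28 37 35 13 29

In-order visits the left subtree, then the node, then the right subtree.
At 35: go left to 28.
  At 28: go left to 5.
    At 5: go left to 26.
      At 26: go left to 15.
        At 15: go left to 2.
          2 is a leaf — visit 2.
        Visit 15.
        At 15: no right child.
      Visit 26.
      At 26: go right to 18.
        At 18: go left to 23.
          23 is a leaf — visit 23.
        Visit 18.
        At 18: no right child.
    Visit 5.
    At 5: go right to 6.
      6 is a leaf — visit 6.
  Visit 28.
  At 28: go right to 37.
    37 is a leaf — visit 37.
Visit 35.
At 35: go right to 13.
  At 13: no left child.
  Visit 13.
  At 13: go right to 29.
    29 is a leaf — visit 29.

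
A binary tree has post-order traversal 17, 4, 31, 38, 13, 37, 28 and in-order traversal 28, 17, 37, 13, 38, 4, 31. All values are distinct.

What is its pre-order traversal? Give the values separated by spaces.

The last element of post-order is the root; it splits in-order into left and right subtrees.
Root 28: left subtree has 0 nodes { }, right has 6 {17, 37, 13, 38, 4, 31}.
  Root 37: left subtree has 1 node {17}, right has 4 {13, 38, 4, 31}.
    Root 13: left subtree has 0 nodes { }, right has 3 {38, 4, 31}.
      Root 38: left subtree has 0 nodes { }, right has 2 {4, 31}.
        Root 31: left subtree has 1 node {4}, right has 0 { }.

28 37 17 13 38 31 4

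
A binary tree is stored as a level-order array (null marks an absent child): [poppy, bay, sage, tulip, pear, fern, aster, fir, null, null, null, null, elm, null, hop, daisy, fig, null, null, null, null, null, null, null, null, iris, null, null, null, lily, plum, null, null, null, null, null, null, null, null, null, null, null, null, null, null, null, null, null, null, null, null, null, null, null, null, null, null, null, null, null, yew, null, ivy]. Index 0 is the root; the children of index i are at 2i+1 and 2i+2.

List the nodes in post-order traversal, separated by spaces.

daisy fig fir tulip pear bay iris elm fern yew lily ivy plum hop aster sage poppy

Post-order visits the left subtree, then the right subtree, then the node.
At poppy: go left to bay.
  At bay: go left to tulip.
    At tulip: go left to fir.
      At fir: go left to daisy.
        daisy is a leaf — visit daisy.
      At fir: go right to fig.
        fig is a leaf — visit fig.
      Visit fir.
    At tulip: no right child.
    Visit tulip.
  At bay: go right to pear.
    pear is a leaf — visit pear.
  Visit bay.
At poppy: go right to sage.
  At sage: go left to fern.
    At fern: no left child.
    At fern: go right to elm.
      At elm: go left to iris.
        iris is a leaf — visit iris.
      At elm: no right child.
      Visit elm.
    Visit fern.
  At sage: go right to aster.
    At aster: no left child.
    At aster: go right to hop.
      At hop: go left to lily.
        At lily: no left child.
        At lily: go right to yew.
          yew is a leaf — visit yew.
        Visit lily.
      At hop: go right to plum.
        At plum: no left child.
        At plum: go right to ivy.
          ivy is a leaf — visit ivy.
        Visit plum.
      Visit hop.
    Visit aster.
  Visit sage.
Visit poppy.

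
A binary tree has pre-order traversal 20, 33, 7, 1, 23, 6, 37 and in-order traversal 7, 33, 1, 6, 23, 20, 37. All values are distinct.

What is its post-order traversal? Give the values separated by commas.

7, 6, 23, 1, 33, 37, 20

The first element of pre-order is the root; it splits in-order into left and right subtrees.
Root 20: left subtree has 5 nodes {7, 33, 1, 6, 23}, right has 1 {37}.
  Root 33: left subtree has 1 node {7}, right has 3 {1, 6, 23}.
    Root 1: left subtree has 0 nodes { }, right has 2 {6, 23}.
      Root 23: left subtree has 1 node {6}, right has 0 { }.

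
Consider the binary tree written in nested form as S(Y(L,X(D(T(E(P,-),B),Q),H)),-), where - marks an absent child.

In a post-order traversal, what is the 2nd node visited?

P

Post-order visits the left subtree, then the right subtree, then the node.
At S: go left to Y.
  At Y: go left to L.
    L is a leaf — visit L.
  At Y: go right to X.
    At X: go left to D.
      At D: go left to T.
        At T: go left to E.
          At E: go left to P.
            P is a leaf — visit P.
          At E: no right child.
          Visit E.
        At T: go right to B.
          B is a leaf — visit B.
        Visit T.
      At D: go right to Q.
        Q is a leaf — visit Q.
      Visit D.
    At X: go right to H.
      H is a leaf — visit H.
    Visit X.
  Visit Y.
At S: no right child.
Visit S.
Full post-order sequence: L, P, E, B, T, Q, D, H, X, Y, S.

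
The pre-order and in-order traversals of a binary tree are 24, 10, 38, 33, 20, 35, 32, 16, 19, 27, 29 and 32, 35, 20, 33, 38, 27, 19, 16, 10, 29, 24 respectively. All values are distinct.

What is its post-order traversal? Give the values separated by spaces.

32 35 20 33 27 19 16 38 29 10 24

The first element of pre-order is the root; it splits in-order into left and right subtrees.
Root 24: left subtree has 10 nodes {32, 35, 20, 33, 38, 27, 19, 16, 10, 29}, right has 0 { }.
  Root 10: left subtree has 8 nodes {32, 35, 20, 33, 38, 27, 19, 16}, right has 1 {29}.
    Root 38: left subtree has 4 nodes {32, 35, 20, 33}, right has 3 {27, 19, 16}.
      Root 33: left subtree has 3 nodes {32, 35, 20}, right has 0 { }.
        Root 20: left subtree has 2 nodes {32, 35}, right has 0 { }.
          Root 35: left subtree has 1 node {32}, right has 0 { }.
      Root 16: left subtree has 2 nodes {27, 19}, right has 0 { }.
        Root 19: left subtree has 1 node {27}, right has 0 { }.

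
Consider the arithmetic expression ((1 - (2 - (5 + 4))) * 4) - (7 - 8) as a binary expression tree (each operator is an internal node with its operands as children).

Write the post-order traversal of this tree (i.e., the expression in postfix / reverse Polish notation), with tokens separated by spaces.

Post-order on an expression tree gives postfix notation: for each operator, emit left operand, right operand, then the operator.

1 2 5 4 + - - 4 * 7 8 - -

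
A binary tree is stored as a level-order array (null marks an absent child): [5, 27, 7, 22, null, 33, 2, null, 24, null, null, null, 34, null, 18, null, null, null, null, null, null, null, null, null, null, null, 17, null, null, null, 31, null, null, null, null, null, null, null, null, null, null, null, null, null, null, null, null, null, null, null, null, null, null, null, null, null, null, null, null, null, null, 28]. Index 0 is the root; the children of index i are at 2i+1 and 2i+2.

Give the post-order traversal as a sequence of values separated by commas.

Post-order visits the left subtree, then the right subtree, then the node.
At 5: go left to 27.
  At 27: go left to 22.
    At 22: no left child.
    At 22: go right to 24.
      24 is a leaf — visit 24.
    Visit 22.
  At 27: no right child.
  Visit 27.
At 5: go right to 7.
  At 7: go left to 33.
    At 33: no left child.
    At 33: go right to 34.
      At 34: no left child.
      At 34: go right to 17.
        17 is a leaf — visit 17.
      Visit 34.
    Visit 33.
  At 7: go right to 2.
    At 2: no left child.
    At 2: go right to 18.
      At 18: no left child.
      At 18: go right to 31.
        At 31: go left to 28.
          28 is a leaf — visit 28.
        At 31: no right child.
        Visit 31.
      Visit 18.
    Visit 2.
  Visit 7.
Visit 5.

24, 22, 27, 17, 34, 33, 28, 31, 18, 2, 7, 5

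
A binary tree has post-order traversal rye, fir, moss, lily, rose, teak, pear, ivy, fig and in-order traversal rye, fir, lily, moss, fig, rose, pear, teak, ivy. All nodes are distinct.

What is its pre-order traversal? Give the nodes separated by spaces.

fig lily fir rye moss ivy pear rose teak

The last element of post-order is the root; it splits in-order into left and right subtrees.
Root fig: left subtree has 4 nodes {rye, fir, lily, moss}, right has 4 {rose, pear, teak, ivy}.
  Root lily: left subtree has 2 nodes {rye, fir}, right has 1 {moss}.
    Root fir: left subtree has 1 node {rye}, right has 0 { }.
  Root ivy: left subtree has 3 nodes {rose, pear, teak}, right has 0 { }.
    Root pear: left subtree has 1 node {rose}, right has 1 {teak}.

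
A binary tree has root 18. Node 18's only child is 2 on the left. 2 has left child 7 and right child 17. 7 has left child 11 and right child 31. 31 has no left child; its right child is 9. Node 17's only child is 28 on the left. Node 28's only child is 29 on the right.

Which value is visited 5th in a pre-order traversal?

Pre-order visits the node, then its left subtree, then its right subtree.
Visit 18.
At 18: go left to 2.
  Visit 2.
  At 2: go left to 7.
    Visit 7.
    At 7: go left to 11.
      11 is a leaf — visit 11.
    At 7: go right to 31.
      Visit 31.
      At 31: no left child.
      At 31: go right to 9.
        9 is a leaf — visit 9.
  At 2: go right to 17.
    Visit 17.
    At 17: go left to 28.
      Visit 28.
      At 28: no left child.
      At 28: go right to 29.
        29 is a leaf — visit 29.
    At 17: no right child.
At 18: no right child.
Full pre-order sequence: 18, 2, 7, 11, 31, 9, 17, 28, 29.

31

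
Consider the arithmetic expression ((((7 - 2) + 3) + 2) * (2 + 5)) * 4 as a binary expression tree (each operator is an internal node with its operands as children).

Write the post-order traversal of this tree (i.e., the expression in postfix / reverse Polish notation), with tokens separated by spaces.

Post-order on an expression tree gives postfix notation: for each operator, emit left operand, right operand, then the operator.

7 2 - 3 + 2 + 2 5 + * 4 *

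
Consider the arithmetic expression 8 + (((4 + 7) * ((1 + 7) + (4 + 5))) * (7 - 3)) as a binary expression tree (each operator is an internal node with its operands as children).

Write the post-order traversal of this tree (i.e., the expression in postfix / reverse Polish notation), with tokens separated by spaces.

8 4 7 + 1 7 + 4 5 + + * 7 3 - * +

Post-order on an expression tree gives postfix notation: for each operator, emit left operand, right operand, then the operator.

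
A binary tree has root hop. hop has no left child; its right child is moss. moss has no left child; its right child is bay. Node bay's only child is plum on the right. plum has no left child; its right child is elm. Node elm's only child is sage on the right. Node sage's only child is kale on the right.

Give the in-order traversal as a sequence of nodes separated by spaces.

In-order visits the left subtree, then the node, then the right subtree.
At hop: no left child.
Visit hop.
At hop: go right to moss.
  At moss: no left child.
  Visit moss.
  At moss: go right to bay.
    At bay: no left child.
    Visit bay.
    At bay: go right to plum.
      At plum: no left child.
      Visit plum.
      At plum: go right to elm.
        At elm: no left child.
        Visit elm.
        At elm: go right to sage.
          At sage: no left child.
          Visit sage.
          At sage: go right to kale.
            kale is a leaf — visit kale.

hop moss bay plum elm sage kale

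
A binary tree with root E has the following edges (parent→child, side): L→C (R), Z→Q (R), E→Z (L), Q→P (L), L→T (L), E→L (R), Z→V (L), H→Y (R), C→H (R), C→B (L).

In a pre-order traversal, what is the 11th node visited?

Pre-order visits the node, then its left subtree, then its right subtree.
Visit E.
At E: go left to Z.
  Visit Z.
  At Z: go left to V.
    V is a leaf — visit V.
  At Z: go right to Q.
    Visit Q.
    At Q: go left to P.
      P is a leaf — visit P.
    At Q: no right child.
At E: go right to L.
  Visit L.
  At L: go left to T.
    T is a leaf — visit T.
  At L: go right to C.
    Visit C.
    At C: go left to B.
      B is a leaf — visit B.
    At C: go right to H.
      Visit H.
      At H: no left child.
      At H: go right to Y.
        Y is a leaf — visit Y.
Full pre-order sequence: E, Z, V, Q, P, L, T, C, B, H, Y.

Y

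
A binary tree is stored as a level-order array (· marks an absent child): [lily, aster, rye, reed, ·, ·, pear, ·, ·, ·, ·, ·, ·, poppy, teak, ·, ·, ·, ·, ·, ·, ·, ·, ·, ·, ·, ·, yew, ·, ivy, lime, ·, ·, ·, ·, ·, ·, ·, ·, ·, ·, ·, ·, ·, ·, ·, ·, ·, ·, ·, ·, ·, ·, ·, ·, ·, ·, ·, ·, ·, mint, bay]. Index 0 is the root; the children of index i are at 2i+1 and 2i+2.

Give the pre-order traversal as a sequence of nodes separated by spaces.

Pre-order visits the node, then its left subtree, then its right subtree.
Visit lily.
At lily: go left to aster.
  Visit aster.
  At aster: go left to reed.
    reed is a leaf — visit reed.
  At aster: no right child.
At lily: go right to rye.
  Visit rye.
  At rye: no left child.
  At rye: go right to pear.
    Visit pear.
    At pear: go left to poppy.
      Visit poppy.
      At poppy: go left to yew.
        yew is a leaf — visit yew.
      At poppy: no right child.
    At pear: go right to teak.
      Visit teak.
      At teak: go left to ivy.
        Visit ivy.
        At ivy: no left child.
        At ivy: go right to mint.
          mint is a leaf — visit mint.
      At teak: go right to lime.
        Visit lime.
        At lime: go left to bay.
          bay is a leaf — visit bay.
        At lime: no right child.

lily aster reed rye pear poppy yew teak ivy mint lime bay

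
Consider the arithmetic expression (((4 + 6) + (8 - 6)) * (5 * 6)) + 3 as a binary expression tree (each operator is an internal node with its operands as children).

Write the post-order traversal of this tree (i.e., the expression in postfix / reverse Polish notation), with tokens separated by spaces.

4 6 + 8 6 - + 5 6 * * 3 +

Post-order on an expression tree gives postfix notation: for each operator, emit left operand, right operand, then the operator.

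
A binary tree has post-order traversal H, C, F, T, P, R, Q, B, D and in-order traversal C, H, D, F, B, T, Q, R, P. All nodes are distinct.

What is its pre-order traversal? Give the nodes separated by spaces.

The last element of post-order is the root; it splits in-order into left and right subtrees.
Root D: left subtree has 2 nodes {C, H}, right has 6 {F, B, T, Q, R, P}.
  Root C: left subtree has 0 nodes { }, right has 1 {H}.
  Root B: left subtree has 1 node {F}, right has 4 {T, Q, R, P}.
    Root Q: left subtree has 1 node {T}, right has 2 {R, P}.
      Root R: left subtree has 0 nodes { }, right has 1 {P}.

D C H B F Q T R P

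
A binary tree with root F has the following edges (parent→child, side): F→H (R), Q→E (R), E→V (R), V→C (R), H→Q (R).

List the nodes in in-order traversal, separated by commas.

F, H, Q, E, V, C

In-order visits the left subtree, then the node, then the right subtree.
At F: no left child.
Visit F.
At F: go right to H.
  At H: no left child.
  Visit H.
  At H: go right to Q.
    At Q: no left child.
    Visit Q.
    At Q: go right to E.
      At E: no left child.
      Visit E.
      At E: go right to V.
        At V: no left child.
        Visit V.
        At V: go right to C.
          C is a leaf — visit C.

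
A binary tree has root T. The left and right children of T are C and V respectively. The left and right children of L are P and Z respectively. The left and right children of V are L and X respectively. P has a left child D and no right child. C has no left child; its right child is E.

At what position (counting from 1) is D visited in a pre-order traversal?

7

Pre-order visits the node, then its left subtree, then its right subtree.
Visit T.
At T: go left to C.
  Visit C.
  At C: no left child.
  At C: go right to E.
    E is a leaf — visit E.
At T: go right to V.
  Visit V.
  At V: go left to L.
    Visit L.
    At L: go left to P.
      Visit P.
      At P: go left to D.
        D is a leaf — visit D.
      At P: no right child.
    At L: go right to Z.
      Z is a leaf — visit Z.
  At V: go right to X.
    X is a leaf — visit X.
Full pre-order sequence: T, C, E, V, L, P, D, Z, X.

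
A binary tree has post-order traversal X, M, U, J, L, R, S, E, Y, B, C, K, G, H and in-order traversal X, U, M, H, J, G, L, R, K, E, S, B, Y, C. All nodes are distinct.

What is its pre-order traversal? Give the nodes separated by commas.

H, U, X, M, G, J, K, R, L, C, B, E, S, Y

The last element of post-order is the root; it splits in-order into left and right subtrees.
Root H: left subtree has 3 nodes {X, U, M}, right has 10 {J, G, L, R, K, E, S, B, Y, C}.
  Root U: left subtree has 1 node {X}, right has 1 {M}.
  Root G: left subtree has 1 node {J}, right has 8 {L, R, K, E, S, B, Y, C}.
    Root K: left subtree has 2 nodes {L, R}, right has 5 {E, S, B, Y, C}.
      Root R: left subtree has 1 node {L}, right has 0 { }.
      Root C: left subtree has 4 nodes {E, S, B, Y}, right has 0 { }.
        Root B: left subtree has 2 nodes {E, S}, right has 1 {Y}.
          Root E: left subtree has 0 nodes { }, right has 1 {S}.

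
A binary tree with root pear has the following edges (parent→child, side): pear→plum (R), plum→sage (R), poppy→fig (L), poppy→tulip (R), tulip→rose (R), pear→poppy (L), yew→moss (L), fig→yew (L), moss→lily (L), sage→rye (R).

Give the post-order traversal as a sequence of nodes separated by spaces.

Post-order visits the left subtree, then the right subtree, then the node.
At pear: go left to poppy.
  At poppy: go left to fig.
    At fig: go left to yew.
      At yew: go left to moss.
        At moss: go left to lily.
          lily is a leaf — visit lily.
        At moss: no right child.
        Visit moss.
      At yew: no right child.
      Visit yew.
    At fig: no right child.
    Visit fig.
  At poppy: go right to tulip.
    At tulip: no left child.
    At tulip: go right to rose.
      rose is a leaf — visit rose.
    Visit tulip.
  Visit poppy.
At pear: go right to plum.
  At plum: no left child.
  At plum: go right to sage.
    At sage: no left child.
    At sage: go right to rye.
      rye is a leaf — visit rye.
    Visit sage.
  Visit plum.
Visit pear.

lily moss yew fig rose tulip poppy rye sage plum pear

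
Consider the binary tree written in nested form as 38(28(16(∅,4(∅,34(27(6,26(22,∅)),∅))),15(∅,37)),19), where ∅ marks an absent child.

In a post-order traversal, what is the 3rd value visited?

Post-order visits the left subtree, then the right subtree, then the node.
At 38: go left to 28.
  At 28: go left to 16.
    At 16: no left child.
    At 16: go right to 4.
      At 4: no left child.
      At 4: go right to 34.
        At 34: go left to 27.
          At 27: go left to 6.
            6 is a leaf — visit 6.
          At 27: go right to 26.
            At 26: go left to 22.
              22 is a leaf — visit 22.
            At 26: no right child.
            Visit 26.
          Visit 27.
        At 34: no right child.
        Visit 34.
      Visit 4.
    Visit 16.
  At 28: go right to 15.
    At 15: no left child.
    At 15: go right to 37.
      37 is a leaf — visit 37.
    Visit 15.
  Visit 28.
At 38: go right to 19.
  19 is a leaf — visit 19.
Visit 38.
Full post-order sequence: 6, 22, 26, 27, 34, 4, 16, 37, 15, 28, 19, 38.

26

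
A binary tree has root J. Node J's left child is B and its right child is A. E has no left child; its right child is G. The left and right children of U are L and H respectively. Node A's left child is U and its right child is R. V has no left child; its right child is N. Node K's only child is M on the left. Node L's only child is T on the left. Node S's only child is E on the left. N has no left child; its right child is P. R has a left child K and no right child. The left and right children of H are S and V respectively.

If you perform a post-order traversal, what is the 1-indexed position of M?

Post-order visits the left subtree, then the right subtree, then the node.
At J: go left to B.
  B is a leaf — visit B.
At J: go right to A.
  At A: go left to U.
    At U: go left to L.
      At L: go left to T.
        T is a leaf — visit T.
      At L: no right child.
      Visit L.
    At U: go right to H.
      At H: go left to S.
        At S: go left to E.
          At E: no left child.
          At E: go right to G.
            G is a leaf — visit G.
          Visit E.
        At S: no right child.
        Visit S.
      At H: go right to V.
        At V: no left child.
        At V: go right to N.
          At N: no left child.
          At N: go right to P.
            P is a leaf — visit P.
          Visit N.
        Visit V.
      Visit H.
    Visit U.
  At A: go right to R.
    At R: go left to K.
      At K: go left to M.
        M is a leaf — visit M.
      At K: no right child.
      Visit K.
    At R: no right child.
    Visit R.
  Visit A.
Visit J.
Full post-order sequence: B, T, L, G, E, S, P, N, V, H, U, M, K, R, A, J.

12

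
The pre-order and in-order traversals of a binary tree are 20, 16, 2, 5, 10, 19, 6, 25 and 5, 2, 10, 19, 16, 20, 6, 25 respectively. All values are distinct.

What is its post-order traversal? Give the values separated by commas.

The first element of pre-order is the root; it splits in-order into left and right subtrees.
Root 20: left subtree has 5 nodes {5, 2, 10, 19, 16}, right has 2 {6, 25}.
  Root 16: left subtree has 4 nodes {5, 2, 10, 19}, right has 0 { }.
    Root 2: left subtree has 1 node {5}, right has 2 {10, 19}.
      Root 10: left subtree has 0 nodes { }, right has 1 {19}.
  Root 6: left subtree has 0 nodes { }, right has 1 {25}.

5, 19, 10, 2, 16, 25, 6, 20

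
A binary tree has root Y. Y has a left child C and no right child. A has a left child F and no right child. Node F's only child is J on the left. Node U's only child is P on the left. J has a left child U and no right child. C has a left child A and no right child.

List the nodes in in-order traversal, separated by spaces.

P U J F A C Y

In-order visits the left subtree, then the node, then the right subtree.
At Y: go left to C.
  At C: go left to A.
    At A: go left to F.
      At F: go left to J.
        At J: go left to U.
          At U: go left to P.
            P is a leaf — visit P.
          Visit U.
          At U: no right child.
        Visit J.
        At J: no right child.
      Visit F.
      At F: no right child.
    Visit A.
    At A: no right child.
  Visit C.
  At C: no right child.
Visit Y.
At Y: no right child.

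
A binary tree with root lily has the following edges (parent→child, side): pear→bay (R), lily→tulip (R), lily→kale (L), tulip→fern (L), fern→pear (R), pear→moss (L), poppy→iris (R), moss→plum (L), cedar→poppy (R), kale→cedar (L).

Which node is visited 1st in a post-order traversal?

Post-order visits the left subtree, then the right subtree, then the node.
At lily: go left to kale.
  At kale: go left to cedar.
    At cedar: no left child.
    At cedar: go right to poppy.
      At poppy: no left child.
      At poppy: go right to iris.
        iris is a leaf — visit iris.
      Visit poppy.
    Visit cedar.
  At kale: no right child.
  Visit kale.
At lily: go right to tulip.
  At tulip: go left to fern.
    At fern: no left child.
    At fern: go right to pear.
      At pear: go left to moss.
        At moss: go left to plum.
          plum is a leaf — visit plum.
        At moss: no right child.
        Visit moss.
      At pear: go right to bay.
        bay is a leaf — visit bay.
      Visit pear.
    Visit fern.
  At tulip: no right child.
  Visit tulip.
Visit lily.
Full post-order sequence: iris, poppy, cedar, kale, plum, moss, bay, pear, fern, tulip, lily.

iris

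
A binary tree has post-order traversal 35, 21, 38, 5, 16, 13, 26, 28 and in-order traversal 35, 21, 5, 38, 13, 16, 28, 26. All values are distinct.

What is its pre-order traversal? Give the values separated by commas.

The last element of post-order is the root; it splits in-order into left and right subtrees.
Root 28: left subtree has 6 nodes {35, 21, 5, 38, 13, 16}, right has 1 {26}.
  Root 13: left subtree has 4 nodes {35, 21, 5, 38}, right has 1 {16}.
    Root 5: left subtree has 2 nodes {35, 21}, right has 1 {38}.
      Root 21: left subtree has 1 node {35}, right has 0 { }.

28, 13, 5, 21, 35, 38, 16, 26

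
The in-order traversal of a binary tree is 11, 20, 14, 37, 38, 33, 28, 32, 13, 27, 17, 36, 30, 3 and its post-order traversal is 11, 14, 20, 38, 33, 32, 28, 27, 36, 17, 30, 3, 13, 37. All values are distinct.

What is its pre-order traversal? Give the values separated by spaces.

The last element of post-order is the root; it splits in-order into left and right subtrees.
Root 37: left subtree has 3 nodes {11, 20, 14}, right has 10 {38, 33, 28, 32, 13, 27, 17, 36, 30, 3}.
  Root 20: left subtree has 1 node {11}, right has 1 {14}.
  Root 13: left subtree has 4 nodes {38, 33, 28, 32}, right has 5 {27, 17, 36, 30, 3}.
    Root 28: left subtree has 2 nodes {38, 33}, right has 1 {32}.
      Root 33: left subtree has 1 node {38}, right has 0 { }.
    Root 3: left subtree has 4 nodes {27, 17, 36, 30}, right has 0 { }.
      Root 30: left subtree has 3 nodes {27, 17, 36}, right has 0 { }.
        Root 17: left subtree has 1 node {27}, right has 1 {36}.

37 20 11 14 13 28 33 38 32 3 30 17 27 36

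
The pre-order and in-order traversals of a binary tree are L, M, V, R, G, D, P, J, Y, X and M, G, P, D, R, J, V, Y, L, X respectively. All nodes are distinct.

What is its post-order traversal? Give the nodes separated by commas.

P, D, G, J, R, Y, V, M, X, L

The first element of pre-order is the root; it splits in-order into left and right subtrees.
Root L: left subtree has 8 nodes {M, G, P, D, R, J, V, Y}, right has 1 {X}.
  Root M: left subtree has 0 nodes { }, right has 7 {G, P, D, R, J, V, Y}.
    Root V: left subtree has 5 nodes {G, P, D, R, J}, right has 1 {Y}.
      Root R: left subtree has 3 nodes {G, P, D}, right has 1 {J}.
        Root G: left subtree has 0 nodes { }, right has 2 {P, D}.
          Root D: left subtree has 1 node {P}, right has 0 { }.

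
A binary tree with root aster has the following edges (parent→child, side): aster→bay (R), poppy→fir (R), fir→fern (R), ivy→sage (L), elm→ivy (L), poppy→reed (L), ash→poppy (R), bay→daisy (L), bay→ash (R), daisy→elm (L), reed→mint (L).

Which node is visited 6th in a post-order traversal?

Post-order visits the left subtree, then the right subtree, then the node.
At aster: no left child.
At aster: go right to bay.
  At bay: go left to daisy.
    At daisy: go left to elm.
      At elm: go left to ivy.
        At ivy: go left to sage.
          sage is a leaf — visit sage.
        At ivy: no right child.
        Visit ivy.
      At elm: no right child.
      Visit elm.
    At daisy: no right child.
    Visit daisy.
  At bay: go right to ash.
    At ash: no left child.
    At ash: go right to poppy.
      At poppy: go left to reed.
        At reed: go left to mint.
          mint is a leaf — visit mint.
        At reed: no right child.
        Visit reed.
      At poppy: go right to fir.
        At fir: no left child.
        At fir: go right to fern.
          fern is a leaf — visit fern.
        Visit fir.
      Visit poppy.
    Visit ash.
  Visit bay.
Visit aster.
Full post-order sequence: sage, ivy, elm, daisy, mint, reed, fern, fir, poppy, ash, bay, aster.

reed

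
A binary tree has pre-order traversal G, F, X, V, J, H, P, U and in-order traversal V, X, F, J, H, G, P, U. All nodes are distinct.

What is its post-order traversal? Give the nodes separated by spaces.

V X H J F U P G

The first element of pre-order is the root; it splits in-order into left and right subtrees.
Root G: left subtree has 5 nodes {V, X, F, J, H}, right has 2 {P, U}.
  Root F: left subtree has 2 nodes {V, X}, right has 2 {J, H}.
    Root X: left subtree has 1 node {V}, right has 0 { }.
    Root J: left subtree has 0 nodes { }, right has 1 {H}.
  Root P: left subtree has 0 nodes { }, right has 1 {U}.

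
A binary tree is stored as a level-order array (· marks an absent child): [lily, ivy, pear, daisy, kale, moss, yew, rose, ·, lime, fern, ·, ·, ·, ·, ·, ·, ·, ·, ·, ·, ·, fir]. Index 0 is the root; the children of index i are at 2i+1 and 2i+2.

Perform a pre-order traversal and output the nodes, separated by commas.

Pre-order visits the node, then its left subtree, then its right subtree.
Visit lily.
At lily: go left to ivy.
  Visit ivy.
  At ivy: go left to daisy.
    Visit daisy.
    At daisy: go left to rose.
      rose is a leaf — visit rose.
    At daisy: no right child.
  At ivy: go right to kale.
    Visit kale.
    At kale: go left to lime.
      lime is a leaf — visit lime.
    At kale: go right to fern.
      Visit fern.
      At fern: no left child.
      At fern: go right to fir.
        fir is a leaf — visit fir.
At lily: go right to pear.
  Visit pear.
  At pear: go left to moss.
    moss is a leaf — visit moss.
  At pear: go right to yew.
    yew is a leaf — visit yew.

lily, ivy, daisy, rose, kale, lime, fern, fir, pear, moss, yew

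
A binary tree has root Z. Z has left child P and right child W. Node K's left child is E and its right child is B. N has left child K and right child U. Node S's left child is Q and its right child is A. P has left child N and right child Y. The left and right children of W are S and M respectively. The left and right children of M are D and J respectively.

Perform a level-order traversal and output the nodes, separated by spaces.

Level-order visits nodes level by level from the root, left to right within each level.
Level 0: Z
Level 1: P, W
Level 2: N, Y, S, M
Level 3: K, U, Q, A, D, J
Level 4: E, B

Z P W N Y S M K U Q A D J E B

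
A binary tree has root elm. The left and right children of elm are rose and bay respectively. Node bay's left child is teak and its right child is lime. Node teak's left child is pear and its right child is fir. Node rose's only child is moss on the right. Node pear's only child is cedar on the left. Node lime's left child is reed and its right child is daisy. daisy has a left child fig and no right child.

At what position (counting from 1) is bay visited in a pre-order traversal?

4

Pre-order visits the node, then its left subtree, then its right subtree.
Visit elm.
At elm: go left to rose.
  Visit rose.
  At rose: no left child.
  At rose: go right to moss.
    moss is a leaf — visit moss.
At elm: go right to bay.
  Visit bay.
  At bay: go left to teak.
    Visit teak.
    At teak: go left to pear.
      Visit pear.
      At pear: go left to cedar.
        cedar is a leaf — visit cedar.
      At pear: no right child.
    At teak: go right to fir.
      fir is a leaf — visit fir.
  At bay: go right to lime.
    Visit lime.
    At lime: go left to reed.
      reed is a leaf — visit reed.
    At lime: go right to daisy.
      Visit daisy.
      At daisy: go left to fig.
        fig is a leaf — visit fig.
      At daisy: no right child.
Full pre-order sequence: elm, rose, moss, bay, teak, pear, cedar, fir, lime, reed, daisy, fig.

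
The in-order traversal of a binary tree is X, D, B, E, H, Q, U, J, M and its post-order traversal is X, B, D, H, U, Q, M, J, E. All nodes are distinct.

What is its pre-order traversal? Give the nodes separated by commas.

E, D, X, B, J, Q, H, U, M

The last element of post-order is the root; it splits in-order into left and right subtrees.
Root E: left subtree has 3 nodes {X, D, B}, right has 5 {H, Q, U, J, M}.
  Root D: left subtree has 1 node {X}, right has 1 {B}.
  Root J: left subtree has 3 nodes {H, Q, U}, right has 1 {M}.
    Root Q: left subtree has 1 node {H}, right has 1 {U}.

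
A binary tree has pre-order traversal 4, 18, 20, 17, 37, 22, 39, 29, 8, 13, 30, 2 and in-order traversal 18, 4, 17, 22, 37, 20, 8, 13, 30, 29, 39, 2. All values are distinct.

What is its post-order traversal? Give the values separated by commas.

The first element of pre-order is the root; it splits in-order into left and right subtrees.
Root 4: left subtree has 1 node {18}, right has 10 {17, 22, 37, 20, 8, 13, 30, 29, 39, 2}.
  Root 20: left subtree has 3 nodes {17, 22, 37}, right has 6 {8, 13, 30, 29, 39, 2}.
    Root 17: left subtree has 0 nodes { }, right has 2 {22, 37}.
      Root 37: left subtree has 1 node {22}, right has 0 { }.
    Root 39: left subtree has 4 nodes {8, 13, 30, 29}, right has 1 {2}.
      Root 29: left subtree has 3 nodes {8, 13, 30}, right has 0 { }.
        Root 8: left subtree has 0 nodes { }, right has 2 {13, 30}.
          Root 13: left subtree has 0 nodes { }, right has 1 {30}.

18, 22, 37, 17, 30, 13, 8, 29, 2, 39, 20, 4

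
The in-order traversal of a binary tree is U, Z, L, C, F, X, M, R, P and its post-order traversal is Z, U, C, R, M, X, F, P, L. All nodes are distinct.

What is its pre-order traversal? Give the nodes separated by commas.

L, U, Z, P, F, C, X, M, R

The last element of post-order is the root; it splits in-order into left and right subtrees.
Root L: left subtree has 2 nodes {U, Z}, right has 6 {C, F, X, M, R, P}.
  Root U: left subtree has 0 nodes { }, right has 1 {Z}.
  Root P: left subtree has 5 nodes {C, F, X, M, R}, right has 0 { }.
    Root F: left subtree has 1 node {C}, right has 3 {X, M, R}.
      Root X: left subtree has 0 nodes { }, right has 2 {M, R}.
        Root M: left subtree has 0 nodes { }, right has 1 {R}.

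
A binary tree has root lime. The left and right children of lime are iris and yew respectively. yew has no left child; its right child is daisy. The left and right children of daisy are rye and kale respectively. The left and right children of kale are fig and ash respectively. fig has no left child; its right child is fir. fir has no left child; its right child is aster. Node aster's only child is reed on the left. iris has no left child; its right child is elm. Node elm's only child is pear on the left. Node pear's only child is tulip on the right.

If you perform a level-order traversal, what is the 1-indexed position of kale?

8

Level-order visits nodes level by level from the root, left to right within each level.
Level 0: lime
Level 1: iris, yew
Level 2: elm, daisy
Level 3: pear, rye, kale
Level 4: tulip, fig, ash
Level 5: fir
Level 6: aster
Level 7: reed
Full level-order sequence: lime, iris, yew, elm, daisy, pear, rye, kale, tulip, fig, ash, fir, aster, reed.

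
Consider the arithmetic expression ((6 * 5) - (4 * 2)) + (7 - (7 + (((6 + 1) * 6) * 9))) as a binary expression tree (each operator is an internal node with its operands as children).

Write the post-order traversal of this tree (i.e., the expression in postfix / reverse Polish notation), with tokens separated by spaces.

6 5 * 4 2 * - 7 7 6 1 + 6 * 9 * + - +

Post-order on an expression tree gives postfix notation: for each operator, emit left operand, right operand, then the operator.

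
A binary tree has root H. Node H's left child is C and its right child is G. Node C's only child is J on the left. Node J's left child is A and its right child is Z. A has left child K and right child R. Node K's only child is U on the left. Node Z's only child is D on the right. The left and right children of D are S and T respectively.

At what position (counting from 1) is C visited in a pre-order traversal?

2

Pre-order visits the node, then its left subtree, then its right subtree.
Visit H.
At H: go left to C.
  Visit C.
  At C: go left to J.
    Visit J.
    At J: go left to A.
      Visit A.
      At A: go left to K.
        Visit K.
        At K: go left to U.
          U is a leaf — visit U.
        At K: no right child.
      At A: go right to R.
        R is a leaf — visit R.
    At J: go right to Z.
      Visit Z.
      At Z: no left child.
      At Z: go right to D.
        Visit D.
        At D: go left to S.
          S is a leaf — visit S.
        At D: go right to T.
          T is a leaf — visit T.
  At C: no right child.
At H: go right to G.
  G is a leaf — visit G.
Full pre-order sequence: H, C, J, A, K, U, R, Z, D, S, T, G.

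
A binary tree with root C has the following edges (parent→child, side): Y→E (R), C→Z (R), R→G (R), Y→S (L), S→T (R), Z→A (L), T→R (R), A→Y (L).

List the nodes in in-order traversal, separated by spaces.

In-order visits the left subtree, then the node, then the right subtree.
At C: no left child.
Visit C.
At C: go right to Z.
  At Z: go left to A.
    At A: go left to Y.
      At Y: go left to S.
        At S: no left child.
        Visit S.
        At S: go right to T.
          At T: no left child.
          Visit T.
          At T: go right to R.
            At R: no left child.
            Visit R.
            At R: go right to G.
              G is a leaf — visit G.
      Visit Y.
      At Y: go right to E.
        E is a leaf — visit E.
    Visit A.
    At A: no right child.
  Visit Z.
  At Z: no right child.

C S T R G Y E A Z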